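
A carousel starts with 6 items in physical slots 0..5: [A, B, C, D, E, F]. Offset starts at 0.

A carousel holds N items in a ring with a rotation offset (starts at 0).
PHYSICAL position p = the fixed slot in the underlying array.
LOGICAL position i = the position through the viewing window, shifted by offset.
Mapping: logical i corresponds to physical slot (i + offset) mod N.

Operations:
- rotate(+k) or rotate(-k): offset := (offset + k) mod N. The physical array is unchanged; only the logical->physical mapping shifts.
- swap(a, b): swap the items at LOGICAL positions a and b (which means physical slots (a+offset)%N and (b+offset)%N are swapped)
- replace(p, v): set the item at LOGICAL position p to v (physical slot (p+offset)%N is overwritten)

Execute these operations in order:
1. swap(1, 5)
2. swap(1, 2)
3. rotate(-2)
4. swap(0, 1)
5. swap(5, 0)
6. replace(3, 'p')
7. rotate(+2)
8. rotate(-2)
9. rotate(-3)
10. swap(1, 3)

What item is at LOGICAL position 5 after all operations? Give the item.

Answer: A

Derivation:
After op 1 (swap(1, 5)): offset=0, physical=[A,F,C,D,E,B], logical=[A,F,C,D,E,B]
After op 2 (swap(1, 2)): offset=0, physical=[A,C,F,D,E,B], logical=[A,C,F,D,E,B]
After op 3 (rotate(-2)): offset=4, physical=[A,C,F,D,E,B], logical=[E,B,A,C,F,D]
After op 4 (swap(0, 1)): offset=4, physical=[A,C,F,D,B,E], logical=[B,E,A,C,F,D]
After op 5 (swap(5, 0)): offset=4, physical=[A,C,F,B,D,E], logical=[D,E,A,C,F,B]
After op 6 (replace(3, 'p')): offset=4, physical=[A,p,F,B,D,E], logical=[D,E,A,p,F,B]
After op 7 (rotate(+2)): offset=0, physical=[A,p,F,B,D,E], logical=[A,p,F,B,D,E]
After op 8 (rotate(-2)): offset=4, physical=[A,p,F,B,D,E], logical=[D,E,A,p,F,B]
After op 9 (rotate(-3)): offset=1, physical=[A,p,F,B,D,E], logical=[p,F,B,D,E,A]
After op 10 (swap(1, 3)): offset=1, physical=[A,p,D,B,F,E], logical=[p,D,B,F,E,A]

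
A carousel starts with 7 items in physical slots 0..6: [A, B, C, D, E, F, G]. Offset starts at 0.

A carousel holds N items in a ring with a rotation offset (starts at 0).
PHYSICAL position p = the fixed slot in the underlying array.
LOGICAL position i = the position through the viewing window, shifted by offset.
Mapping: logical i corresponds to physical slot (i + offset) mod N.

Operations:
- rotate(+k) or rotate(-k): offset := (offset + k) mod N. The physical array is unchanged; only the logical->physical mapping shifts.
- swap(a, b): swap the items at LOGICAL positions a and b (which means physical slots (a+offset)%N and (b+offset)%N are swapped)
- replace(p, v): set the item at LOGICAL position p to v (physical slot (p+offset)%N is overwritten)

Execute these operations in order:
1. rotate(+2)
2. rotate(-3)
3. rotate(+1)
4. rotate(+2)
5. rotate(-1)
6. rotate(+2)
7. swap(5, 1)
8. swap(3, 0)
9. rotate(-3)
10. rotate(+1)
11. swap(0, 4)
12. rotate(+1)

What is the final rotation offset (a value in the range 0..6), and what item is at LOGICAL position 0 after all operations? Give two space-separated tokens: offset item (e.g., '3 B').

After op 1 (rotate(+2)): offset=2, physical=[A,B,C,D,E,F,G], logical=[C,D,E,F,G,A,B]
After op 2 (rotate(-3)): offset=6, physical=[A,B,C,D,E,F,G], logical=[G,A,B,C,D,E,F]
After op 3 (rotate(+1)): offset=0, physical=[A,B,C,D,E,F,G], logical=[A,B,C,D,E,F,G]
After op 4 (rotate(+2)): offset=2, physical=[A,B,C,D,E,F,G], logical=[C,D,E,F,G,A,B]
After op 5 (rotate(-1)): offset=1, physical=[A,B,C,D,E,F,G], logical=[B,C,D,E,F,G,A]
After op 6 (rotate(+2)): offset=3, physical=[A,B,C,D,E,F,G], logical=[D,E,F,G,A,B,C]
After op 7 (swap(5, 1)): offset=3, physical=[A,E,C,D,B,F,G], logical=[D,B,F,G,A,E,C]
After op 8 (swap(3, 0)): offset=3, physical=[A,E,C,G,B,F,D], logical=[G,B,F,D,A,E,C]
After op 9 (rotate(-3)): offset=0, physical=[A,E,C,G,B,F,D], logical=[A,E,C,G,B,F,D]
After op 10 (rotate(+1)): offset=1, physical=[A,E,C,G,B,F,D], logical=[E,C,G,B,F,D,A]
After op 11 (swap(0, 4)): offset=1, physical=[A,F,C,G,B,E,D], logical=[F,C,G,B,E,D,A]
After op 12 (rotate(+1)): offset=2, physical=[A,F,C,G,B,E,D], logical=[C,G,B,E,D,A,F]

Answer: 2 C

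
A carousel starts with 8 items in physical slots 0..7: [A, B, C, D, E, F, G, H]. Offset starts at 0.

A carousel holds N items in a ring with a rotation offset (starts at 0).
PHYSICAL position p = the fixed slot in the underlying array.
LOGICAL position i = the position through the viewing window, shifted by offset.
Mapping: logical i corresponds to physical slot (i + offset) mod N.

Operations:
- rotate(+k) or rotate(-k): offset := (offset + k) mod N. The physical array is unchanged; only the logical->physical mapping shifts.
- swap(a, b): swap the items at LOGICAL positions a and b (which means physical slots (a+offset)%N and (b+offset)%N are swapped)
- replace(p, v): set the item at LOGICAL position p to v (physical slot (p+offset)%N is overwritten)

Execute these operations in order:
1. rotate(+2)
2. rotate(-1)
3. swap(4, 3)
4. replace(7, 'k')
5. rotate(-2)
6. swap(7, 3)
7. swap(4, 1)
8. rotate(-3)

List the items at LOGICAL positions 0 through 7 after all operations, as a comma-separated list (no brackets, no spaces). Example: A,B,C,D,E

Answer: F,E,C,H,D,B,G,k

Derivation:
After op 1 (rotate(+2)): offset=2, physical=[A,B,C,D,E,F,G,H], logical=[C,D,E,F,G,H,A,B]
After op 2 (rotate(-1)): offset=1, physical=[A,B,C,D,E,F,G,H], logical=[B,C,D,E,F,G,H,A]
After op 3 (swap(4, 3)): offset=1, physical=[A,B,C,D,F,E,G,H], logical=[B,C,D,F,E,G,H,A]
After op 4 (replace(7, 'k')): offset=1, physical=[k,B,C,D,F,E,G,H], logical=[B,C,D,F,E,G,H,k]
After op 5 (rotate(-2)): offset=7, physical=[k,B,C,D,F,E,G,H], logical=[H,k,B,C,D,F,E,G]
After op 6 (swap(7, 3)): offset=7, physical=[k,B,G,D,F,E,C,H], logical=[H,k,B,G,D,F,E,C]
After op 7 (swap(4, 1)): offset=7, physical=[D,B,G,k,F,E,C,H], logical=[H,D,B,G,k,F,E,C]
After op 8 (rotate(-3)): offset=4, physical=[D,B,G,k,F,E,C,H], logical=[F,E,C,H,D,B,G,k]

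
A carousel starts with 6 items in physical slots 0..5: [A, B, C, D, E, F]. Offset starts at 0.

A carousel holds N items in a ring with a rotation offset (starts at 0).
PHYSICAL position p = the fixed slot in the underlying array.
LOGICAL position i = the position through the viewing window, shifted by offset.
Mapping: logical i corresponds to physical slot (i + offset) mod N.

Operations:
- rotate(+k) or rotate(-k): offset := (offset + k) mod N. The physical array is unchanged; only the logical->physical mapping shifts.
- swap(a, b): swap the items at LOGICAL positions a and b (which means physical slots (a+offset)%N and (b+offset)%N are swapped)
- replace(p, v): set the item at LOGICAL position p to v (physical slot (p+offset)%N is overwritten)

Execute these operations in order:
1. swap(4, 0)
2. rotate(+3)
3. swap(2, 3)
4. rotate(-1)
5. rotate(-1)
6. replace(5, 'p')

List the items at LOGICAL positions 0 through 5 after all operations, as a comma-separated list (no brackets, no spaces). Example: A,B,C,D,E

Answer: B,C,D,A,E,p

Derivation:
After op 1 (swap(4, 0)): offset=0, physical=[E,B,C,D,A,F], logical=[E,B,C,D,A,F]
After op 2 (rotate(+3)): offset=3, physical=[E,B,C,D,A,F], logical=[D,A,F,E,B,C]
After op 3 (swap(2, 3)): offset=3, physical=[F,B,C,D,A,E], logical=[D,A,E,F,B,C]
After op 4 (rotate(-1)): offset=2, physical=[F,B,C,D,A,E], logical=[C,D,A,E,F,B]
After op 5 (rotate(-1)): offset=1, physical=[F,B,C,D,A,E], logical=[B,C,D,A,E,F]
After op 6 (replace(5, 'p')): offset=1, physical=[p,B,C,D,A,E], logical=[B,C,D,A,E,p]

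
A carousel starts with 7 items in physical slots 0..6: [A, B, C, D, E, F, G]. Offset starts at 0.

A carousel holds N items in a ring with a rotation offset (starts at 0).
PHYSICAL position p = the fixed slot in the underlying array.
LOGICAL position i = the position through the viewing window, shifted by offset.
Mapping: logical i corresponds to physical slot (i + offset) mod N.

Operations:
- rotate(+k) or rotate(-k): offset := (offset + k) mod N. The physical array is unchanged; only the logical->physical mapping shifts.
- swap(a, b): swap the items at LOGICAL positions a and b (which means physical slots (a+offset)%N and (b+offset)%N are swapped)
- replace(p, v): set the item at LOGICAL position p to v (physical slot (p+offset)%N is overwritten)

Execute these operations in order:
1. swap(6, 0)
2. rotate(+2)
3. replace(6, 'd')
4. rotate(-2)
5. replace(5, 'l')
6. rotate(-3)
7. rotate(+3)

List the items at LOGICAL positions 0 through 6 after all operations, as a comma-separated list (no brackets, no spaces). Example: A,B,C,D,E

After op 1 (swap(6, 0)): offset=0, physical=[G,B,C,D,E,F,A], logical=[G,B,C,D,E,F,A]
After op 2 (rotate(+2)): offset=2, physical=[G,B,C,D,E,F,A], logical=[C,D,E,F,A,G,B]
After op 3 (replace(6, 'd')): offset=2, physical=[G,d,C,D,E,F,A], logical=[C,D,E,F,A,G,d]
After op 4 (rotate(-2)): offset=0, physical=[G,d,C,D,E,F,A], logical=[G,d,C,D,E,F,A]
After op 5 (replace(5, 'l')): offset=0, physical=[G,d,C,D,E,l,A], logical=[G,d,C,D,E,l,A]
After op 6 (rotate(-3)): offset=4, physical=[G,d,C,D,E,l,A], logical=[E,l,A,G,d,C,D]
After op 7 (rotate(+3)): offset=0, physical=[G,d,C,D,E,l,A], logical=[G,d,C,D,E,l,A]

Answer: G,d,C,D,E,l,A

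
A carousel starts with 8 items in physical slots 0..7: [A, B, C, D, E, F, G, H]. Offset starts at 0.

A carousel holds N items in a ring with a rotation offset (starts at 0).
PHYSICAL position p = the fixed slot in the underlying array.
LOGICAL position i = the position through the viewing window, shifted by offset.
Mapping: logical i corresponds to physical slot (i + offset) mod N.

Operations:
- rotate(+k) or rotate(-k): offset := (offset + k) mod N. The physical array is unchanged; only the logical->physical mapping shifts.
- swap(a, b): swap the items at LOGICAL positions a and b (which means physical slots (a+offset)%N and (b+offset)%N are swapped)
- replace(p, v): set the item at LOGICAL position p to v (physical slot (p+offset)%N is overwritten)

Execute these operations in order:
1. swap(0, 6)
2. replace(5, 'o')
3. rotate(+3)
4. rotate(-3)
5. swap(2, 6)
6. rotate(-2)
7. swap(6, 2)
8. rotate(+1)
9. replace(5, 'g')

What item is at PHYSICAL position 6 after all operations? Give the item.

After op 1 (swap(0, 6)): offset=0, physical=[G,B,C,D,E,F,A,H], logical=[G,B,C,D,E,F,A,H]
After op 2 (replace(5, 'o')): offset=0, physical=[G,B,C,D,E,o,A,H], logical=[G,B,C,D,E,o,A,H]
After op 3 (rotate(+3)): offset=3, physical=[G,B,C,D,E,o,A,H], logical=[D,E,o,A,H,G,B,C]
After op 4 (rotate(-3)): offset=0, physical=[G,B,C,D,E,o,A,H], logical=[G,B,C,D,E,o,A,H]
After op 5 (swap(2, 6)): offset=0, physical=[G,B,A,D,E,o,C,H], logical=[G,B,A,D,E,o,C,H]
After op 6 (rotate(-2)): offset=6, physical=[G,B,A,D,E,o,C,H], logical=[C,H,G,B,A,D,E,o]
After op 7 (swap(6, 2)): offset=6, physical=[E,B,A,D,G,o,C,H], logical=[C,H,E,B,A,D,G,o]
After op 8 (rotate(+1)): offset=7, physical=[E,B,A,D,G,o,C,H], logical=[H,E,B,A,D,G,o,C]
After op 9 (replace(5, 'g')): offset=7, physical=[E,B,A,D,g,o,C,H], logical=[H,E,B,A,D,g,o,C]

Answer: C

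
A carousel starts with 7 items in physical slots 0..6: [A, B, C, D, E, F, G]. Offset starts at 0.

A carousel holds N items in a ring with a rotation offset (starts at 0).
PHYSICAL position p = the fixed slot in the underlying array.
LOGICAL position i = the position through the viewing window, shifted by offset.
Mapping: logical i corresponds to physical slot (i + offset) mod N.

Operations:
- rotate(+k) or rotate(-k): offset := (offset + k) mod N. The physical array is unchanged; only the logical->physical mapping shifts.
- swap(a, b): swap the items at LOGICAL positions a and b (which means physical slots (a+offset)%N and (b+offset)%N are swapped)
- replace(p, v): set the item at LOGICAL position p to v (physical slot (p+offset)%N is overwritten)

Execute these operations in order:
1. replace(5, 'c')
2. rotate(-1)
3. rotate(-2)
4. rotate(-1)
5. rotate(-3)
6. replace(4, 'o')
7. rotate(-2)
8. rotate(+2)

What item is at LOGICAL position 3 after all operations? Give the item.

Answer: D

Derivation:
After op 1 (replace(5, 'c')): offset=0, physical=[A,B,C,D,E,c,G], logical=[A,B,C,D,E,c,G]
After op 2 (rotate(-1)): offset=6, physical=[A,B,C,D,E,c,G], logical=[G,A,B,C,D,E,c]
After op 3 (rotate(-2)): offset=4, physical=[A,B,C,D,E,c,G], logical=[E,c,G,A,B,C,D]
After op 4 (rotate(-1)): offset=3, physical=[A,B,C,D,E,c,G], logical=[D,E,c,G,A,B,C]
After op 5 (rotate(-3)): offset=0, physical=[A,B,C,D,E,c,G], logical=[A,B,C,D,E,c,G]
After op 6 (replace(4, 'o')): offset=0, physical=[A,B,C,D,o,c,G], logical=[A,B,C,D,o,c,G]
After op 7 (rotate(-2)): offset=5, physical=[A,B,C,D,o,c,G], logical=[c,G,A,B,C,D,o]
After op 8 (rotate(+2)): offset=0, physical=[A,B,C,D,o,c,G], logical=[A,B,C,D,o,c,G]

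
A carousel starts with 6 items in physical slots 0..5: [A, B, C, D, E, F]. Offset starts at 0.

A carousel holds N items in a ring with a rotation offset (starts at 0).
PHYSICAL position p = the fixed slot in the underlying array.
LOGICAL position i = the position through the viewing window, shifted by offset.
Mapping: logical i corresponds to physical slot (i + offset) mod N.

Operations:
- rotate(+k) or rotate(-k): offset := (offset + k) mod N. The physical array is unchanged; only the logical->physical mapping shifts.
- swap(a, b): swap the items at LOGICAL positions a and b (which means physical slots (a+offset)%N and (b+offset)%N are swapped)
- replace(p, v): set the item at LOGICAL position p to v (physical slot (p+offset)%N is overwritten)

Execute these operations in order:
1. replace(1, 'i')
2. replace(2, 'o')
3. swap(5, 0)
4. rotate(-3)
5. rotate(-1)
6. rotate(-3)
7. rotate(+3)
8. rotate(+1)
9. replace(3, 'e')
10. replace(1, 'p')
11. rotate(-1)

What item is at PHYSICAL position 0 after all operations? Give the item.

After op 1 (replace(1, 'i')): offset=0, physical=[A,i,C,D,E,F], logical=[A,i,C,D,E,F]
After op 2 (replace(2, 'o')): offset=0, physical=[A,i,o,D,E,F], logical=[A,i,o,D,E,F]
After op 3 (swap(5, 0)): offset=0, physical=[F,i,o,D,E,A], logical=[F,i,o,D,E,A]
After op 4 (rotate(-3)): offset=3, physical=[F,i,o,D,E,A], logical=[D,E,A,F,i,o]
After op 5 (rotate(-1)): offset=2, physical=[F,i,o,D,E,A], logical=[o,D,E,A,F,i]
After op 6 (rotate(-3)): offset=5, physical=[F,i,o,D,E,A], logical=[A,F,i,o,D,E]
After op 7 (rotate(+3)): offset=2, physical=[F,i,o,D,E,A], logical=[o,D,E,A,F,i]
After op 8 (rotate(+1)): offset=3, physical=[F,i,o,D,E,A], logical=[D,E,A,F,i,o]
After op 9 (replace(3, 'e')): offset=3, physical=[e,i,o,D,E,A], logical=[D,E,A,e,i,o]
After op 10 (replace(1, 'p')): offset=3, physical=[e,i,o,D,p,A], logical=[D,p,A,e,i,o]
After op 11 (rotate(-1)): offset=2, physical=[e,i,o,D,p,A], logical=[o,D,p,A,e,i]

Answer: e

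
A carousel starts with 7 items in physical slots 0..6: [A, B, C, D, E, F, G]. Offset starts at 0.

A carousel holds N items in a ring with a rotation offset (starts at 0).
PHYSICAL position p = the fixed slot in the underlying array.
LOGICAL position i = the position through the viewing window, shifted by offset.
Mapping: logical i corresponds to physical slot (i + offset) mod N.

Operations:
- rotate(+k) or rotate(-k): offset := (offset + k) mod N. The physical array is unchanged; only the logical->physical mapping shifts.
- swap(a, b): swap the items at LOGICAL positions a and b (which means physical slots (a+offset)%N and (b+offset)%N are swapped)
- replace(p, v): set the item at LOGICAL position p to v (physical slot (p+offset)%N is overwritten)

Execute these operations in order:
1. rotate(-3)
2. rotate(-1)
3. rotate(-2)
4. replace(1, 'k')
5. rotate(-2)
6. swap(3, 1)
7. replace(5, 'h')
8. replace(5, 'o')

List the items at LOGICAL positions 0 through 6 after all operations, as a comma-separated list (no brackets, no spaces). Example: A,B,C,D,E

Answer: G,k,B,A,D,o,F

Derivation:
After op 1 (rotate(-3)): offset=4, physical=[A,B,C,D,E,F,G], logical=[E,F,G,A,B,C,D]
After op 2 (rotate(-1)): offset=3, physical=[A,B,C,D,E,F,G], logical=[D,E,F,G,A,B,C]
After op 3 (rotate(-2)): offset=1, physical=[A,B,C,D,E,F,G], logical=[B,C,D,E,F,G,A]
After op 4 (replace(1, 'k')): offset=1, physical=[A,B,k,D,E,F,G], logical=[B,k,D,E,F,G,A]
After op 5 (rotate(-2)): offset=6, physical=[A,B,k,D,E,F,G], logical=[G,A,B,k,D,E,F]
After op 6 (swap(3, 1)): offset=6, physical=[k,B,A,D,E,F,G], logical=[G,k,B,A,D,E,F]
After op 7 (replace(5, 'h')): offset=6, physical=[k,B,A,D,h,F,G], logical=[G,k,B,A,D,h,F]
After op 8 (replace(5, 'o')): offset=6, physical=[k,B,A,D,o,F,G], logical=[G,k,B,A,D,o,F]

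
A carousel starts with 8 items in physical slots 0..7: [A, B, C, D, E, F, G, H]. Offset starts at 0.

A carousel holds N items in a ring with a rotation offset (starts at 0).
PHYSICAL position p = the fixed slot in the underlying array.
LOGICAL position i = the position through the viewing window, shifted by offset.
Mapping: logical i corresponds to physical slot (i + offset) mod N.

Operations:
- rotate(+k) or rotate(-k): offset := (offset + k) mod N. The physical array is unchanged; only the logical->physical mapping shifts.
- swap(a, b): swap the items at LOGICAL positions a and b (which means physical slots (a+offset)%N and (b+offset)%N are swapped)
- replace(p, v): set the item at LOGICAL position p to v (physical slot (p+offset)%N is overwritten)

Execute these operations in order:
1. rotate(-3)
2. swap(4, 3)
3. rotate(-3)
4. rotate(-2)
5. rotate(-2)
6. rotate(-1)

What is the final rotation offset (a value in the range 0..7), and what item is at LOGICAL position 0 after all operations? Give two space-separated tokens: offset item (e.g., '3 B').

Answer: 5 F

Derivation:
After op 1 (rotate(-3)): offset=5, physical=[A,B,C,D,E,F,G,H], logical=[F,G,H,A,B,C,D,E]
After op 2 (swap(4, 3)): offset=5, physical=[B,A,C,D,E,F,G,H], logical=[F,G,H,B,A,C,D,E]
After op 3 (rotate(-3)): offset=2, physical=[B,A,C,D,E,F,G,H], logical=[C,D,E,F,G,H,B,A]
After op 4 (rotate(-2)): offset=0, physical=[B,A,C,D,E,F,G,H], logical=[B,A,C,D,E,F,G,H]
After op 5 (rotate(-2)): offset=6, physical=[B,A,C,D,E,F,G,H], logical=[G,H,B,A,C,D,E,F]
After op 6 (rotate(-1)): offset=5, physical=[B,A,C,D,E,F,G,H], logical=[F,G,H,B,A,C,D,E]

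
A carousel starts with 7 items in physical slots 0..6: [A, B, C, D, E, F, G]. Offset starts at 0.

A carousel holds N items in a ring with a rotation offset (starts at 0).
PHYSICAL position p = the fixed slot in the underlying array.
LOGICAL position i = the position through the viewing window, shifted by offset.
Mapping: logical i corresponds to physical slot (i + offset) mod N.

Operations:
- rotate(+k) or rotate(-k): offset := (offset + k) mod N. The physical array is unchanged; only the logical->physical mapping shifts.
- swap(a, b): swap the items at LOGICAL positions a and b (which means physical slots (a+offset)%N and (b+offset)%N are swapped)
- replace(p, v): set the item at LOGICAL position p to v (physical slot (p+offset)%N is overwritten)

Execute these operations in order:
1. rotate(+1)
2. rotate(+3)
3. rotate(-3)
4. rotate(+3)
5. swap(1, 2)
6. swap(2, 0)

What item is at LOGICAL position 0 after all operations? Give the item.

Answer: F

Derivation:
After op 1 (rotate(+1)): offset=1, physical=[A,B,C,D,E,F,G], logical=[B,C,D,E,F,G,A]
After op 2 (rotate(+3)): offset=4, physical=[A,B,C,D,E,F,G], logical=[E,F,G,A,B,C,D]
After op 3 (rotate(-3)): offset=1, physical=[A,B,C,D,E,F,G], logical=[B,C,D,E,F,G,A]
After op 4 (rotate(+3)): offset=4, physical=[A,B,C,D,E,F,G], logical=[E,F,G,A,B,C,D]
After op 5 (swap(1, 2)): offset=4, physical=[A,B,C,D,E,G,F], logical=[E,G,F,A,B,C,D]
After op 6 (swap(2, 0)): offset=4, physical=[A,B,C,D,F,G,E], logical=[F,G,E,A,B,C,D]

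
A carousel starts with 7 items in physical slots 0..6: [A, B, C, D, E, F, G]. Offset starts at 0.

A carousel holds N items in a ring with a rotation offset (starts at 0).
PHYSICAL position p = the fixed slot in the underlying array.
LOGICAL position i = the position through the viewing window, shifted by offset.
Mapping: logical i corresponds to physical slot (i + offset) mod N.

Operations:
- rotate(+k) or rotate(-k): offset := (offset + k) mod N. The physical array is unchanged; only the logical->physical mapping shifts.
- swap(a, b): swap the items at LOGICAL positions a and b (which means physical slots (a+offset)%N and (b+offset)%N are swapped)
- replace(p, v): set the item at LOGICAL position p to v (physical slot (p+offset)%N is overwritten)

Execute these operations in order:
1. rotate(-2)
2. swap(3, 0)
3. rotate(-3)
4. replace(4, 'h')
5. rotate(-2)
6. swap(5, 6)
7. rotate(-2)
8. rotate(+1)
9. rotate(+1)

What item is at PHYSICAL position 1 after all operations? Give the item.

Answer: F

Derivation:
After op 1 (rotate(-2)): offset=5, physical=[A,B,C,D,E,F,G], logical=[F,G,A,B,C,D,E]
After op 2 (swap(3, 0)): offset=5, physical=[A,F,C,D,E,B,G], logical=[B,G,A,F,C,D,E]
After op 3 (rotate(-3)): offset=2, physical=[A,F,C,D,E,B,G], logical=[C,D,E,B,G,A,F]
After op 4 (replace(4, 'h')): offset=2, physical=[A,F,C,D,E,B,h], logical=[C,D,E,B,h,A,F]
After op 5 (rotate(-2)): offset=0, physical=[A,F,C,D,E,B,h], logical=[A,F,C,D,E,B,h]
After op 6 (swap(5, 6)): offset=0, physical=[A,F,C,D,E,h,B], logical=[A,F,C,D,E,h,B]
After op 7 (rotate(-2)): offset=5, physical=[A,F,C,D,E,h,B], logical=[h,B,A,F,C,D,E]
After op 8 (rotate(+1)): offset=6, physical=[A,F,C,D,E,h,B], logical=[B,A,F,C,D,E,h]
After op 9 (rotate(+1)): offset=0, physical=[A,F,C,D,E,h,B], logical=[A,F,C,D,E,h,B]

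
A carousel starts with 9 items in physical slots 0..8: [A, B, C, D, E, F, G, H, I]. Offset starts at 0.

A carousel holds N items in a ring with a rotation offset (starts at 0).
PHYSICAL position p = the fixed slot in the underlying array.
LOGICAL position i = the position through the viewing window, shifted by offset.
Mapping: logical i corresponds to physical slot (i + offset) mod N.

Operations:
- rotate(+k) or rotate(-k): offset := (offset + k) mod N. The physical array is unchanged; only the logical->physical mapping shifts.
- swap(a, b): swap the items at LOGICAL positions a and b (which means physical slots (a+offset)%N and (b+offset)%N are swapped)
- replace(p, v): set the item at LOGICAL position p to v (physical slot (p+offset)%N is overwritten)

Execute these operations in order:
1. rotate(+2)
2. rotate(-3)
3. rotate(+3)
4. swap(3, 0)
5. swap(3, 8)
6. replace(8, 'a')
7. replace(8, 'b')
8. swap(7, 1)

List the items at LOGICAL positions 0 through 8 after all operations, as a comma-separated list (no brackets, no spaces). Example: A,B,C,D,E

After op 1 (rotate(+2)): offset=2, physical=[A,B,C,D,E,F,G,H,I], logical=[C,D,E,F,G,H,I,A,B]
After op 2 (rotate(-3)): offset=8, physical=[A,B,C,D,E,F,G,H,I], logical=[I,A,B,C,D,E,F,G,H]
After op 3 (rotate(+3)): offset=2, physical=[A,B,C,D,E,F,G,H,I], logical=[C,D,E,F,G,H,I,A,B]
After op 4 (swap(3, 0)): offset=2, physical=[A,B,F,D,E,C,G,H,I], logical=[F,D,E,C,G,H,I,A,B]
After op 5 (swap(3, 8)): offset=2, physical=[A,C,F,D,E,B,G,H,I], logical=[F,D,E,B,G,H,I,A,C]
After op 6 (replace(8, 'a')): offset=2, physical=[A,a,F,D,E,B,G,H,I], logical=[F,D,E,B,G,H,I,A,a]
After op 7 (replace(8, 'b')): offset=2, physical=[A,b,F,D,E,B,G,H,I], logical=[F,D,E,B,G,H,I,A,b]
After op 8 (swap(7, 1)): offset=2, physical=[D,b,F,A,E,B,G,H,I], logical=[F,A,E,B,G,H,I,D,b]

Answer: F,A,E,B,G,H,I,D,b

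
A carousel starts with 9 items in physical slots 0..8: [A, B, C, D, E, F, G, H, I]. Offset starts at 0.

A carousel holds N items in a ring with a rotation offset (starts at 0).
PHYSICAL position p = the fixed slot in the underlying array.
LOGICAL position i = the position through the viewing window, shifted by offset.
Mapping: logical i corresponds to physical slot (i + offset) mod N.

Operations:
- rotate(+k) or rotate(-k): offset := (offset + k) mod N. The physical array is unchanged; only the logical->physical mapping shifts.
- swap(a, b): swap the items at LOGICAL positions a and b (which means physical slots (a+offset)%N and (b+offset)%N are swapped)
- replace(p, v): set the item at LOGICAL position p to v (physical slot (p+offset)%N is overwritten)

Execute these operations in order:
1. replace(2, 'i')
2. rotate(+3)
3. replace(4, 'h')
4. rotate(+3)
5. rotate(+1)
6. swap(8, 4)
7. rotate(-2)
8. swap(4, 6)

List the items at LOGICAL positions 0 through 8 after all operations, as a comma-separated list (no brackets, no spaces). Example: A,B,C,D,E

Answer: F,i,h,I,G,B,A,D,E

Derivation:
After op 1 (replace(2, 'i')): offset=0, physical=[A,B,i,D,E,F,G,H,I], logical=[A,B,i,D,E,F,G,H,I]
After op 2 (rotate(+3)): offset=3, physical=[A,B,i,D,E,F,G,H,I], logical=[D,E,F,G,H,I,A,B,i]
After op 3 (replace(4, 'h')): offset=3, physical=[A,B,i,D,E,F,G,h,I], logical=[D,E,F,G,h,I,A,B,i]
After op 4 (rotate(+3)): offset=6, physical=[A,B,i,D,E,F,G,h,I], logical=[G,h,I,A,B,i,D,E,F]
After op 5 (rotate(+1)): offset=7, physical=[A,B,i,D,E,F,G,h,I], logical=[h,I,A,B,i,D,E,F,G]
After op 6 (swap(8, 4)): offset=7, physical=[A,B,G,D,E,F,i,h,I], logical=[h,I,A,B,G,D,E,F,i]
After op 7 (rotate(-2)): offset=5, physical=[A,B,G,D,E,F,i,h,I], logical=[F,i,h,I,A,B,G,D,E]
After op 8 (swap(4, 6)): offset=5, physical=[G,B,A,D,E,F,i,h,I], logical=[F,i,h,I,G,B,A,D,E]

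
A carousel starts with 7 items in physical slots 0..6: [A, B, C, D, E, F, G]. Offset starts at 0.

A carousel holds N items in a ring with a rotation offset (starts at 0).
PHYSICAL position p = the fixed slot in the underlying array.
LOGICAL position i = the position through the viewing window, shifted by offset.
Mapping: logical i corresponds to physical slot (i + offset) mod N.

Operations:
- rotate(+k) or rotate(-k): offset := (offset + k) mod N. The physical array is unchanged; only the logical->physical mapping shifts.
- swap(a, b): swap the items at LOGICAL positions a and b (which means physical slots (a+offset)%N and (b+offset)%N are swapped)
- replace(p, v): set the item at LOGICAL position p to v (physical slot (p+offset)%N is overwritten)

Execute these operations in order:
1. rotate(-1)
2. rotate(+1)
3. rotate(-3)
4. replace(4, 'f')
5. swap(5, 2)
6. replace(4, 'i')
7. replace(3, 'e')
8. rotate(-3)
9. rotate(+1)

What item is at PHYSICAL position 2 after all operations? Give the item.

Answer: G

Derivation:
After op 1 (rotate(-1)): offset=6, physical=[A,B,C,D,E,F,G], logical=[G,A,B,C,D,E,F]
After op 2 (rotate(+1)): offset=0, physical=[A,B,C,D,E,F,G], logical=[A,B,C,D,E,F,G]
After op 3 (rotate(-3)): offset=4, physical=[A,B,C,D,E,F,G], logical=[E,F,G,A,B,C,D]
After op 4 (replace(4, 'f')): offset=4, physical=[A,f,C,D,E,F,G], logical=[E,F,G,A,f,C,D]
After op 5 (swap(5, 2)): offset=4, physical=[A,f,G,D,E,F,C], logical=[E,F,C,A,f,G,D]
After op 6 (replace(4, 'i')): offset=4, physical=[A,i,G,D,E,F,C], logical=[E,F,C,A,i,G,D]
After op 7 (replace(3, 'e')): offset=4, physical=[e,i,G,D,E,F,C], logical=[E,F,C,e,i,G,D]
After op 8 (rotate(-3)): offset=1, physical=[e,i,G,D,E,F,C], logical=[i,G,D,E,F,C,e]
After op 9 (rotate(+1)): offset=2, physical=[e,i,G,D,E,F,C], logical=[G,D,E,F,C,e,i]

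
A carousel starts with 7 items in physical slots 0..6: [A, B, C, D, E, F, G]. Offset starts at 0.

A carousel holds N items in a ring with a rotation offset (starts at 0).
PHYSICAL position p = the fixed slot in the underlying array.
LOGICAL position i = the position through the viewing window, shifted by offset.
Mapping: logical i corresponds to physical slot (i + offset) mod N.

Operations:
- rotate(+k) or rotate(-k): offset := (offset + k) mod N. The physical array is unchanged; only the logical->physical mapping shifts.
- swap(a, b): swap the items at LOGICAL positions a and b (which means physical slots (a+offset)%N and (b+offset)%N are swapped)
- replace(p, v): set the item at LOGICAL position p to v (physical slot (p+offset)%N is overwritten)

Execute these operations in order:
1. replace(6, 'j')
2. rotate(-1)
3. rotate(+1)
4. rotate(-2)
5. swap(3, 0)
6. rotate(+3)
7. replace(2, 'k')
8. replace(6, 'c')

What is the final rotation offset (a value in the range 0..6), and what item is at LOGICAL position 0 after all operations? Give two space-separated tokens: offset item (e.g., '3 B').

Answer: 1 F

Derivation:
After op 1 (replace(6, 'j')): offset=0, physical=[A,B,C,D,E,F,j], logical=[A,B,C,D,E,F,j]
After op 2 (rotate(-1)): offset=6, physical=[A,B,C,D,E,F,j], logical=[j,A,B,C,D,E,F]
After op 3 (rotate(+1)): offset=0, physical=[A,B,C,D,E,F,j], logical=[A,B,C,D,E,F,j]
After op 4 (rotate(-2)): offset=5, physical=[A,B,C,D,E,F,j], logical=[F,j,A,B,C,D,E]
After op 5 (swap(3, 0)): offset=5, physical=[A,F,C,D,E,B,j], logical=[B,j,A,F,C,D,E]
After op 6 (rotate(+3)): offset=1, physical=[A,F,C,D,E,B,j], logical=[F,C,D,E,B,j,A]
After op 7 (replace(2, 'k')): offset=1, physical=[A,F,C,k,E,B,j], logical=[F,C,k,E,B,j,A]
After op 8 (replace(6, 'c')): offset=1, physical=[c,F,C,k,E,B,j], logical=[F,C,k,E,B,j,c]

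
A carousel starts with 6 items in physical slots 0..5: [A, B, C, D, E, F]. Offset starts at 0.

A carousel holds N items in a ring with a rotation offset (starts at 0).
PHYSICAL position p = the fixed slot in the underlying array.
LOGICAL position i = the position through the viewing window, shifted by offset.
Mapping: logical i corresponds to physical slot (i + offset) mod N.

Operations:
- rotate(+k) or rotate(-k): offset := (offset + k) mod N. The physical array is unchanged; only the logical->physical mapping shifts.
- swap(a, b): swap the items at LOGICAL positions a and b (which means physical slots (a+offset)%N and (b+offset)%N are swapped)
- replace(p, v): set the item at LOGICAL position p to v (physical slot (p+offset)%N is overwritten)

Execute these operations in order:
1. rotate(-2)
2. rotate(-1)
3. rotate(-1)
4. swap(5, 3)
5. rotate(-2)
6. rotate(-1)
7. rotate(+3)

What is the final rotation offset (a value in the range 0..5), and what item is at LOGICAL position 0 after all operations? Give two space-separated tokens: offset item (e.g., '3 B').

Answer: 2 C

Derivation:
After op 1 (rotate(-2)): offset=4, physical=[A,B,C,D,E,F], logical=[E,F,A,B,C,D]
After op 2 (rotate(-1)): offset=3, physical=[A,B,C,D,E,F], logical=[D,E,F,A,B,C]
After op 3 (rotate(-1)): offset=2, physical=[A,B,C,D,E,F], logical=[C,D,E,F,A,B]
After op 4 (swap(5, 3)): offset=2, physical=[A,F,C,D,E,B], logical=[C,D,E,B,A,F]
After op 5 (rotate(-2)): offset=0, physical=[A,F,C,D,E,B], logical=[A,F,C,D,E,B]
After op 6 (rotate(-1)): offset=5, physical=[A,F,C,D,E,B], logical=[B,A,F,C,D,E]
After op 7 (rotate(+3)): offset=2, physical=[A,F,C,D,E,B], logical=[C,D,E,B,A,F]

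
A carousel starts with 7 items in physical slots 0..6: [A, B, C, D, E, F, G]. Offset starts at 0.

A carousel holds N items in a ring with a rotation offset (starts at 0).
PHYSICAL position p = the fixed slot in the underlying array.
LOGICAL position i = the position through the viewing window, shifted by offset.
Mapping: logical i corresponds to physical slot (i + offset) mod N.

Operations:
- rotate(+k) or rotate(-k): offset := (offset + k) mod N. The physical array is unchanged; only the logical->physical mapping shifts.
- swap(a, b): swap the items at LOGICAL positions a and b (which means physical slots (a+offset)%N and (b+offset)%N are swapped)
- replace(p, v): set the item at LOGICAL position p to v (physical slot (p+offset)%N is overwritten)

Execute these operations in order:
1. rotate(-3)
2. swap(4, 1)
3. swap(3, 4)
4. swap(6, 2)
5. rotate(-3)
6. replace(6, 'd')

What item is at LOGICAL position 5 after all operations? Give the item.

Answer: D

Derivation:
After op 1 (rotate(-3)): offset=4, physical=[A,B,C,D,E,F,G], logical=[E,F,G,A,B,C,D]
After op 2 (swap(4, 1)): offset=4, physical=[A,F,C,D,E,B,G], logical=[E,B,G,A,F,C,D]
After op 3 (swap(3, 4)): offset=4, physical=[F,A,C,D,E,B,G], logical=[E,B,G,F,A,C,D]
After op 4 (swap(6, 2)): offset=4, physical=[F,A,C,G,E,B,D], logical=[E,B,D,F,A,C,G]
After op 5 (rotate(-3)): offset=1, physical=[F,A,C,G,E,B,D], logical=[A,C,G,E,B,D,F]
After op 6 (replace(6, 'd')): offset=1, physical=[d,A,C,G,E,B,D], logical=[A,C,G,E,B,D,d]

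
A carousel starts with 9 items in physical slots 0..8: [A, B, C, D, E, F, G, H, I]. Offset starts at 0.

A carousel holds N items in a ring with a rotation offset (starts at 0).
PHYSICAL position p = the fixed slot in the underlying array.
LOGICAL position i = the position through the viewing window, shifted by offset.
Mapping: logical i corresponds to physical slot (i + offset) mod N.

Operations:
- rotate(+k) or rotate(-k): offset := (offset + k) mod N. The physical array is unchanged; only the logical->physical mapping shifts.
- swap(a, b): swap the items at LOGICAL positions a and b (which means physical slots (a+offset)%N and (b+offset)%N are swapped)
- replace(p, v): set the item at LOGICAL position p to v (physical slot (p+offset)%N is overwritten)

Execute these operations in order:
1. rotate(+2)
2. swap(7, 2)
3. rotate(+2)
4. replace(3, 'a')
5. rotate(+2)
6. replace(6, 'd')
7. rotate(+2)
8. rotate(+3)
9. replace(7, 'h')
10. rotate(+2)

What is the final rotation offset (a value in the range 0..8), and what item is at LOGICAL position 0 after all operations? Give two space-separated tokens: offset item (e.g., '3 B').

After op 1 (rotate(+2)): offset=2, physical=[A,B,C,D,E,F,G,H,I], logical=[C,D,E,F,G,H,I,A,B]
After op 2 (swap(7, 2)): offset=2, physical=[E,B,C,D,A,F,G,H,I], logical=[C,D,A,F,G,H,I,E,B]
After op 3 (rotate(+2)): offset=4, physical=[E,B,C,D,A,F,G,H,I], logical=[A,F,G,H,I,E,B,C,D]
After op 4 (replace(3, 'a')): offset=4, physical=[E,B,C,D,A,F,G,a,I], logical=[A,F,G,a,I,E,B,C,D]
After op 5 (rotate(+2)): offset=6, physical=[E,B,C,D,A,F,G,a,I], logical=[G,a,I,E,B,C,D,A,F]
After op 6 (replace(6, 'd')): offset=6, physical=[E,B,C,d,A,F,G,a,I], logical=[G,a,I,E,B,C,d,A,F]
After op 7 (rotate(+2)): offset=8, physical=[E,B,C,d,A,F,G,a,I], logical=[I,E,B,C,d,A,F,G,a]
After op 8 (rotate(+3)): offset=2, physical=[E,B,C,d,A,F,G,a,I], logical=[C,d,A,F,G,a,I,E,B]
After op 9 (replace(7, 'h')): offset=2, physical=[h,B,C,d,A,F,G,a,I], logical=[C,d,A,F,G,a,I,h,B]
After op 10 (rotate(+2)): offset=4, physical=[h,B,C,d,A,F,G,a,I], logical=[A,F,G,a,I,h,B,C,d]

Answer: 4 A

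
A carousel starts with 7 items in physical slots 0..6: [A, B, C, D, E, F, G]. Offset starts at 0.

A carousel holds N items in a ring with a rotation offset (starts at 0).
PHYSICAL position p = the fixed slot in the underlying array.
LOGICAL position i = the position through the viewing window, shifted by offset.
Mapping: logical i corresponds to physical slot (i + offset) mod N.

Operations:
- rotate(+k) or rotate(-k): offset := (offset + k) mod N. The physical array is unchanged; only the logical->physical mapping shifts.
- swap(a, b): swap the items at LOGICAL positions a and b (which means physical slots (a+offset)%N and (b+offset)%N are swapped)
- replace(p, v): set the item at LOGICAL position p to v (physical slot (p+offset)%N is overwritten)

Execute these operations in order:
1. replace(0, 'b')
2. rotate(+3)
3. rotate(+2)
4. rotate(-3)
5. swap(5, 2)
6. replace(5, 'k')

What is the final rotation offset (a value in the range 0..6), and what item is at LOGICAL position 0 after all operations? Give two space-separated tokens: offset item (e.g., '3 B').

After op 1 (replace(0, 'b')): offset=0, physical=[b,B,C,D,E,F,G], logical=[b,B,C,D,E,F,G]
After op 2 (rotate(+3)): offset=3, physical=[b,B,C,D,E,F,G], logical=[D,E,F,G,b,B,C]
After op 3 (rotate(+2)): offset=5, physical=[b,B,C,D,E,F,G], logical=[F,G,b,B,C,D,E]
After op 4 (rotate(-3)): offset=2, physical=[b,B,C,D,E,F,G], logical=[C,D,E,F,G,b,B]
After op 5 (swap(5, 2)): offset=2, physical=[E,B,C,D,b,F,G], logical=[C,D,b,F,G,E,B]
After op 6 (replace(5, 'k')): offset=2, physical=[k,B,C,D,b,F,G], logical=[C,D,b,F,G,k,B]

Answer: 2 C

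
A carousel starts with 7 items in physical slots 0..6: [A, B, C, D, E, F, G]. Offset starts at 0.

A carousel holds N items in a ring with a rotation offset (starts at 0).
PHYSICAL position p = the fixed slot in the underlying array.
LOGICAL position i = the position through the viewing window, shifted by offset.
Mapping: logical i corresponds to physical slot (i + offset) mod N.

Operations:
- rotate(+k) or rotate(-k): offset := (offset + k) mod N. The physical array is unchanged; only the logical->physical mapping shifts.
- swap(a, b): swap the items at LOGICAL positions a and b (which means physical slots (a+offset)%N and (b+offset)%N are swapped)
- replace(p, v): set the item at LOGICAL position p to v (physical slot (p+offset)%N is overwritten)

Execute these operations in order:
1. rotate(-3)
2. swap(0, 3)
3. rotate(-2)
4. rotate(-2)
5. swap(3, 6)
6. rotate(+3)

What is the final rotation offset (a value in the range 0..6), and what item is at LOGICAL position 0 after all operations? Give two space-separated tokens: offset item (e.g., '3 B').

Answer: 3 G

Derivation:
After op 1 (rotate(-3)): offset=4, physical=[A,B,C,D,E,F,G], logical=[E,F,G,A,B,C,D]
After op 2 (swap(0, 3)): offset=4, physical=[E,B,C,D,A,F,G], logical=[A,F,G,E,B,C,D]
After op 3 (rotate(-2)): offset=2, physical=[E,B,C,D,A,F,G], logical=[C,D,A,F,G,E,B]
After op 4 (rotate(-2)): offset=0, physical=[E,B,C,D,A,F,G], logical=[E,B,C,D,A,F,G]
After op 5 (swap(3, 6)): offset=0, physical=[E,B,C,G,A,F,D], logical=[E,B,C,G,A,F,D]
After op 6 (rotate(+3)): offset=3, physical=[E,B,C,G,A,F,D], logical=[G,A,F,D,E,B,C]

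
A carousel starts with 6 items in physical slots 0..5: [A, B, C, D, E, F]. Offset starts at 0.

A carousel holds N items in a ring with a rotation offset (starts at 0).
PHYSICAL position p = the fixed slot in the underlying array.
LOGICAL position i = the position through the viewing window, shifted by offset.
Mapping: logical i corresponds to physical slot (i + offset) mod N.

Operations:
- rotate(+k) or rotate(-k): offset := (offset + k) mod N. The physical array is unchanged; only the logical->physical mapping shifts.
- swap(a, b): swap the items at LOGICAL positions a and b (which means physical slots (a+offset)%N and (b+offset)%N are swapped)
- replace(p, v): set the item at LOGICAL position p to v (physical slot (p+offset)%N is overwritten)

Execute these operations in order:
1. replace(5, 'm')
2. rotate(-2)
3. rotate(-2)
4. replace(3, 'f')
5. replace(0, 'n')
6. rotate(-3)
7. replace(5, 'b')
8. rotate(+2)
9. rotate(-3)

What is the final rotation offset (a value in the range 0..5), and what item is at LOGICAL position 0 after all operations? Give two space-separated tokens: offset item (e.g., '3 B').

After op 1 (replace(5, 'm')): offset=0, physical=[A,B,C,D,E,m], logical=[A,B,C,D,E,m]
After op 2 (rotate(-2)): offset=4, physical=[A,B,C,D,E,m], logical=[E,m,A,B,C,D]
After op 3 (rotate(-2)): offset=2, physical=[A,B,C,D,E,m], logical=[C,D,E,m,A,B]
After op 4 (replace(3, 'f')): offset=2, physical=[A,B,C,D,E,f], logical=[C,D,E,f,A,B]
After op 5 (replace(0, 'n')): offset=2, physical=[A,B,n,D,E,f], logical=[n,D,E,f,A,B]
After op 6 (rotate(-3)): offset=5, physical=[A,B,n,D,E,f], logical=[f,A,B,n,D,E]
After op 7 (replace(5, 'b')): offset=5, physical=[A,B,n,D,b,f], logical=[f,A,B,n,D,b]
After op 8 (rotate(+2)): offset=1, physical=[A,B,n,D,b,f], logical=[B,n,D,b,f,A]
After op 9 (rotate(-3)): offset=4, physical=[A,B,n,D,b,f], logical=[b,f,A,B,n,D]

Answer: 4 b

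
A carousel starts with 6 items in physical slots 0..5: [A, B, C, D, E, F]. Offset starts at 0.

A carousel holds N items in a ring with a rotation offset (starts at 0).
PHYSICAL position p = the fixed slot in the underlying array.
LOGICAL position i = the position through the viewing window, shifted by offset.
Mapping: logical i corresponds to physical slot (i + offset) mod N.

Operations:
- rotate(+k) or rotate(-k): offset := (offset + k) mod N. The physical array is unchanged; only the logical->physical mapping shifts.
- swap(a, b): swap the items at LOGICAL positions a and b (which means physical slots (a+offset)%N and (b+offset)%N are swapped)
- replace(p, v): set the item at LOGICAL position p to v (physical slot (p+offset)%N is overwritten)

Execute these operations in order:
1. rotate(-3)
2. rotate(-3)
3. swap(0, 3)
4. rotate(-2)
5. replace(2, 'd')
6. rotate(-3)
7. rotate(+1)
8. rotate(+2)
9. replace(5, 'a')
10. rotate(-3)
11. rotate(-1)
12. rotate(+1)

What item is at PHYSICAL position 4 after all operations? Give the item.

Answer: E

Derivation:
After op 1 (rotate(-3)): offset=3, physical=[A,B,C,D,E,F], logical=[D,E,F,A,B,C]
After op 2 (rotate(-3)): offset=0, physical=[A,B,C,D,E,F], logical=[A,B,C,D,E,F]
After op 3 (swap(0, 3)): offset=0, physical=[D,B,C,A,E,F], logical=[D,B,C,A,E,F]
After op 4 (rotate(-2)): offset=4, physical=[D,B,C,A,E,F], logical=[E,F,D,B,C,A]
After op 5 (replace(2, 'd')): offset=4, physical=[d,B,C,A,E,F], logical=[E,F,d,B,C,A]
After op 6 (rotate(-3)): offset=1, physical=[d,B,C,A,E,F], logical=[B,C,A,E,F,d]
After op 7 (rotate(+1)): offset=2, physical=[d,B,C,A,E,F], logical=[C,A,E,F,d,B]
After op 8 (rotate(+2)): offset=4, physical=[d,B,C,A,E,F], logical=[E,F,d,B,C,A]
After op 9 (replace(5, 'a')): offset=4, physical=[d,B,C,a,E,F], logical=[E,F,d,B,C,a]
After op 10 (rotate(-3)): offset=1, physical=[d,B,C,a,E,F], logical=[B,C,a,E,F,d]
After op 11 (rotate(-1)): offset=0, physical=[d,B,C,a,E,F], logical=[d,B,C,a,E,F]
After op 12 (rotate(+1)): offset=1, physical=[d,B,C,a,E,F], logical=[B,C,a,E,F,d]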